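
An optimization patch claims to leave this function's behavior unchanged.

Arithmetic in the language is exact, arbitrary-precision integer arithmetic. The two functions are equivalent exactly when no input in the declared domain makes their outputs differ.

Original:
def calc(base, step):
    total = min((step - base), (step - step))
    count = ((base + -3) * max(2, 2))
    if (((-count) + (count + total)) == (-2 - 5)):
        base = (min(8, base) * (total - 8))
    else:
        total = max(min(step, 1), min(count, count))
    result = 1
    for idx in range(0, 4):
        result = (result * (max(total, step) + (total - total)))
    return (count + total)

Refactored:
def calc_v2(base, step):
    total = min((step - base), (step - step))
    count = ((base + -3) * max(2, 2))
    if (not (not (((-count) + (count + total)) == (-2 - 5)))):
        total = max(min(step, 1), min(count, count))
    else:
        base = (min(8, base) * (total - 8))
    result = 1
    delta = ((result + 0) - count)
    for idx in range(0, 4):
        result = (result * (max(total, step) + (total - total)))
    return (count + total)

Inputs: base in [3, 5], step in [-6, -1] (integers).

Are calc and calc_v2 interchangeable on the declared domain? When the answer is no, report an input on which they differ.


These are not equivalent — on base=3, step=-6 the outputs split (0 vs -9).
calc: total := -9 | count := 0 | (((-count) + (count + total)) == (-2 - 5)): false | total := 0 | result := 1 | iter idx=0: | result := 0 | iter idx=1: | result := 0 | iter idx=2: | result := 0 | iter idx=3: | result := 0 | result 0
calc_v2: total := -9 | count := 0 | (not (not (((-count) + (count + total)) == (-2 - 5)))): false | base := -51 | result := 1 | delta := 1 | iter idx=0: | result := -6 | iter idx=1: | result := 36 | iter idx=2: | result := -216 | iter idx=3: | result := 1296 | result -9
verdict: not equivalent; witness: base=3, step=-6


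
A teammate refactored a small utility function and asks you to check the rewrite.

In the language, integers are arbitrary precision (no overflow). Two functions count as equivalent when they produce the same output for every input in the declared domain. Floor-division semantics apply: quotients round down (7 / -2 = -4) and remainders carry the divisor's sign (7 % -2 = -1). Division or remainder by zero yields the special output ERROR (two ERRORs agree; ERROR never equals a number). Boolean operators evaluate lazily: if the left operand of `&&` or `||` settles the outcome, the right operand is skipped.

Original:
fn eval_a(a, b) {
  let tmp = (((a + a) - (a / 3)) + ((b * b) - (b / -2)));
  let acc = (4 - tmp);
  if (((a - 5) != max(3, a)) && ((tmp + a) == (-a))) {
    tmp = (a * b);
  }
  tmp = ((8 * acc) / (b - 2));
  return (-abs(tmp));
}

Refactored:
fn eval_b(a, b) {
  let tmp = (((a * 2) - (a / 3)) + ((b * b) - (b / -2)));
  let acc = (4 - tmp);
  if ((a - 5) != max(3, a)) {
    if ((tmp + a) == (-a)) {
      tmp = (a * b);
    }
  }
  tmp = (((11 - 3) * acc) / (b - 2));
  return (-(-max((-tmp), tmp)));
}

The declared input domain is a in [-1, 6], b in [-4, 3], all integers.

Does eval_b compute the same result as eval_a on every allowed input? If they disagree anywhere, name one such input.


These are not equivalent — on a=-1, b=-4 the outputs split (-12 vs 12).
eval_a: tmp := 13 | acc := -9 | (((a - 5) != max(3, a)) && ((tmp + a) == (-a))): false | tmp := 12 | result -12
eval_b: tmp := 13 | acc := -9 | ((a - 5) != max(3, a)): true | ((tmp + a) == (-a)): false | tmp := 12 | result 12
verdict: not equivalent; witness: a=-1, b=-4


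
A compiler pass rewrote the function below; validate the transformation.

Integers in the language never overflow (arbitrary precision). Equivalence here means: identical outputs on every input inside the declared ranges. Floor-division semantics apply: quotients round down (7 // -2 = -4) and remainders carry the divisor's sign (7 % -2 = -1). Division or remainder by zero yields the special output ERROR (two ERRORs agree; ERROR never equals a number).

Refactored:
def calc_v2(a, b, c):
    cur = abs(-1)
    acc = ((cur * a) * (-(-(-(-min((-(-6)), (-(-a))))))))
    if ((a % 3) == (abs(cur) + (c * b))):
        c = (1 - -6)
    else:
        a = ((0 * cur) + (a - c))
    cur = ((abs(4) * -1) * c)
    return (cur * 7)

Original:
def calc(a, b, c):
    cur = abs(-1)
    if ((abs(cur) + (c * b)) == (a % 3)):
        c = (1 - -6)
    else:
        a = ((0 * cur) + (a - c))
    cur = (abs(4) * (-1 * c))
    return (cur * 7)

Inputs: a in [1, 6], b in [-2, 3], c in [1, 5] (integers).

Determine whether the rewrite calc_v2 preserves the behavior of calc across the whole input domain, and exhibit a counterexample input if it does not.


Side by side, the visible changes include: statement counts differ, plus local variable names differ, plus min/max/abs usage differs, plus arithmetic usage differs, plus constant usage differs.
As a probe, take a=2, b=1, c=2: calc runs cur := 1 | ((abs(cur) + (c * b)) == (a % 3)): false | a := 0 | cur := -8 | result -56; calc_v2 runs cur := 1 | acc := 4 | ((a % 3) == (abs(cur) + (c * b))): false | a := 0 | cur := -8 | result -56; both end at -56.
Sweeping the whole domain (180 inputs) finds no disagreement.
verdict: equivalent


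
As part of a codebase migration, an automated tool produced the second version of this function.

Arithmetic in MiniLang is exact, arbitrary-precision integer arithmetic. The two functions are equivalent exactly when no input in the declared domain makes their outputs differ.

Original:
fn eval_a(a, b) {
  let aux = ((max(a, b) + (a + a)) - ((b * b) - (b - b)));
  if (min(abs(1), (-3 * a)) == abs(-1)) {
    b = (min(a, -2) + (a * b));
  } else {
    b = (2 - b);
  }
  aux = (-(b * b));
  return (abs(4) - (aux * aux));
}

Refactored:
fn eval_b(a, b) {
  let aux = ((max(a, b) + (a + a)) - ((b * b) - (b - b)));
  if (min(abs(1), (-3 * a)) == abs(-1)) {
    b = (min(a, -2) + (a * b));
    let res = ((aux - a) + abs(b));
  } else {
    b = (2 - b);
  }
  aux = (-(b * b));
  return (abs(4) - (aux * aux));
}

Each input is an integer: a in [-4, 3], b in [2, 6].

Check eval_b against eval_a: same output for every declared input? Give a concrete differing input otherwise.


Comparing the listings, the differences include: statement counts differ; also arithmetic usage differs; also local variable names differ; also min/max/abs usage differs.
Tracing a=2, b=6: eval_a: aux = -26; (min(abs(1), (-3 * a)) == abs(-1)) -> false; b = -4; aux = -16; return -252 | eval_b: aux = -26; (min(abs(1), (-3 * a)) == abs(-1)) -> false; b = -4; aux = -16; return -252 — matching result -252.
Checked all 40 inputs in the declared domain: the outputs agree on every one.
verdict: equivalent


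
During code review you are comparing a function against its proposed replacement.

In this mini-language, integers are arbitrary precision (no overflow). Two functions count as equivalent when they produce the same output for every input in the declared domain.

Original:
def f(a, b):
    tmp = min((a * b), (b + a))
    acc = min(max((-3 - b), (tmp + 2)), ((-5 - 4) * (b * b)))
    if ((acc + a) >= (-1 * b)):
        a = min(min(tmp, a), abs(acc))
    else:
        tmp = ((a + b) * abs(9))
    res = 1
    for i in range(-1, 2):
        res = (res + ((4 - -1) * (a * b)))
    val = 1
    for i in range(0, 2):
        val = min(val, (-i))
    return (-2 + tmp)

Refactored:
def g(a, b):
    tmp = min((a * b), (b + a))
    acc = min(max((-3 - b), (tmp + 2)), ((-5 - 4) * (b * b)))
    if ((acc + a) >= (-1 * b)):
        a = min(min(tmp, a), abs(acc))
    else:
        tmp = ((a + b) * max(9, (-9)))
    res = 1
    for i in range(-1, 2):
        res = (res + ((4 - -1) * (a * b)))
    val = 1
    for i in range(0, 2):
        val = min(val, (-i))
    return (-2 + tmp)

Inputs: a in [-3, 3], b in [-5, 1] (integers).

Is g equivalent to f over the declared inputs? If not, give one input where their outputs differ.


Side by side, the visible changes include: constant usage differs; min/max/abs usage differs.
One worked example (a=-3, b=0) — f: tmp := -3 | acc := -1 | ((acc + a) >= (-1 * b)): false | tmp := -27 | res := 1 | iter i=-1: | res := 1 | iter i=0: | res := 1 | iter i=1: | res := 1 | val := 1 | iter i=0: | val := 0 | iter i=1: | val := -1 | result -29; g: tmp := -3 | acc := -1 | ((acc + a) >= (-1 * b)): false | tmp := -27 | res := 1 | iter i=-1: | res := 1 | iter i=0: | res := 1 | iter i=1: | res := 1 | val := 1 | iter i=0: | val := 0 | iter i=1: | val := -1 | result -29; agreement on -29.
Across all 49 domain points the two functions coincide.
verdict: equivalent


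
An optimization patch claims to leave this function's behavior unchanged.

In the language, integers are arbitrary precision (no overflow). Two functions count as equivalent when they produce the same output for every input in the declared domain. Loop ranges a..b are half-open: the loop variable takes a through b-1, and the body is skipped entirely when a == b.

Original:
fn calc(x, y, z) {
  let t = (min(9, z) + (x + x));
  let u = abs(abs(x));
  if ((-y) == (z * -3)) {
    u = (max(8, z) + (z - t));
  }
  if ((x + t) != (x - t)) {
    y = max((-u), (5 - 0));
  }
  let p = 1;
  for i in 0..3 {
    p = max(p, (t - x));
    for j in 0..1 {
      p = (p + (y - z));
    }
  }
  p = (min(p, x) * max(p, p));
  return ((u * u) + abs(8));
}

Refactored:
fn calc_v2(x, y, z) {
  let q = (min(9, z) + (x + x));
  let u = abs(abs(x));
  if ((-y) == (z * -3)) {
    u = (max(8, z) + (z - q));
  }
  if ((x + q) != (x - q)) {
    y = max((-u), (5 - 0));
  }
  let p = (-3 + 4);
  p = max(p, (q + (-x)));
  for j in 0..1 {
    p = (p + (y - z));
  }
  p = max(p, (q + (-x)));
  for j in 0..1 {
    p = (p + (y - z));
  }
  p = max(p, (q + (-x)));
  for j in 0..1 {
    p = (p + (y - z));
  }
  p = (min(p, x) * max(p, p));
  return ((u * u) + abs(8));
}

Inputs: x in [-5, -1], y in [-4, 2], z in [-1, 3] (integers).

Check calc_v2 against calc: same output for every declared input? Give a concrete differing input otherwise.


Behavior is preserved: although local variable names differ, arithmetic usage differs, statement counts differ, constant usage differs, loop structure differs, min/max/abs usage differs, the outputs never diverge.
Spot check at x=-1, y=1, z=1 — calc: t := -1 | u := 1 | ((-y) == (z * -3)): false | ((x + t) != (x - t)): true | y := 5 | p := 1 | iter i=0: | p := 1 | iter j=0: | p := 5 | iter i=1: | p := 5 | iter j=0: | p := 9 | iter i=2: | p := 9 | iter j=0: | p := 13 | p := -13 | result 9. calc_v2: q := -1 | u := 1 | ((-y) == (z * -3)): false | ((x + q) != (x - q)): true | y := 5 | p := 1 | p := 1 | iter j=0: | p := 5 | p := 5 | iter j=0: | p := 9 | p := 9 | iter j=0: | p := 13 | p := -13 | result 9. Both give 9.
Every one of the 175 inputs gives matching results.
verdict: equivalent


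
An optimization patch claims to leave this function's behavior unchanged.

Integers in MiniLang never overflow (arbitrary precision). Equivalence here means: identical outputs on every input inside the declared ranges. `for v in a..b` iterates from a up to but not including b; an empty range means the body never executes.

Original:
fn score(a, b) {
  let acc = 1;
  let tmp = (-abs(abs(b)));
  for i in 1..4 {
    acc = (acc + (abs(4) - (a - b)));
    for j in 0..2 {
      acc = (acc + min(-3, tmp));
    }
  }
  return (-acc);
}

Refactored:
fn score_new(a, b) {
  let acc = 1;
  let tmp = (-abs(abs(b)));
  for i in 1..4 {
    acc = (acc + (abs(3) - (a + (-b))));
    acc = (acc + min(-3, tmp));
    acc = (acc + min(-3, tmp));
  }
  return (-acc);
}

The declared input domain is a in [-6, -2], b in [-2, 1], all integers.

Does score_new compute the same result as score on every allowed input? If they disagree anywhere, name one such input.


Run the pair on a=-6, b=-2.
score: acc = 1; tmp = -2; [i=1]; acc = 9; [j=0]; acc = 6; [j=1]; acc = 3; [i=2]; acc = 11; [j=0]; acc = 8; [j=1]; acc = 5; [i=3]; acc = 13; [j=0]; acc = 10; [j=1]; acc = 7; return -7
score_new: acc = 1; tmp = -2; [i=1]; acc = 8; acc = 5; acc = 2; [i=2]; acc = 9; acc = 6; acc = 3; [i=3]; acc = 10; acc = 7; acc = 4; return -4
-7 against -4: the behavior changed.
verdict: not equivalent; witness: a=-6, b=-2


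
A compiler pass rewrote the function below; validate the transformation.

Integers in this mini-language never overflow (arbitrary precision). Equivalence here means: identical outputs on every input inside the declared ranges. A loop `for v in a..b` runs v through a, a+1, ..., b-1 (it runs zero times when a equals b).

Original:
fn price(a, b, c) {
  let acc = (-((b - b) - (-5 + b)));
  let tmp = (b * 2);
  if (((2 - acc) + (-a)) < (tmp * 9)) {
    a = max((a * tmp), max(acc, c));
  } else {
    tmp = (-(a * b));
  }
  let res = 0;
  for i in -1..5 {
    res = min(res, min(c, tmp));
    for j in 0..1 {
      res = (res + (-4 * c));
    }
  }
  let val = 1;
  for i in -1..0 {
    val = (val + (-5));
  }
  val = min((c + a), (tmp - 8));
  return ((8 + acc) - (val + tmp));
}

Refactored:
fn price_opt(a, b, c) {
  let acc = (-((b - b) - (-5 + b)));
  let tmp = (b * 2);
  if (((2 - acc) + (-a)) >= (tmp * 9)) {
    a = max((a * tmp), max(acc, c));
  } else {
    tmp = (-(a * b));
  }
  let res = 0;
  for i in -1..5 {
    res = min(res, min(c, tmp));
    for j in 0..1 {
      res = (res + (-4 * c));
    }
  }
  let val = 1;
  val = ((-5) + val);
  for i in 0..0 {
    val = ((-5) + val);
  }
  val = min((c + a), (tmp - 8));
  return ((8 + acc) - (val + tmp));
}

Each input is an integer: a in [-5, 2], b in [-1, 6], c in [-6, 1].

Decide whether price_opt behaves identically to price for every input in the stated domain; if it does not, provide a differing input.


Not equivalent: a=-5, b=-1, c=-6 separates them (20 vs 14).
price: acc := -6 | tmp := -2 | (((2 - acc) + (-a)) < (tmp * 9)): false | tmp := -5 | res := 0 | iter i=-1: | res := -6 | iter j=0: | res := 18 | iter i=0: | res := -6 | iter j=0: | res := 18 | iter i=1: | res := -6 | iter j=0: | res := 18 | iter i=2: | res := -6 | iter j=0: | res := 18 | iter i=3: | res := -6 | iter j=0: | res := 18 | iter i=4: | res := -6 | iter j=0: | res := 18 | val := 1 | iter i=-1: | val := -4 | val := -13 | result 20
price_opt: acc := -6 | tmp := -2 | (((2 - acc) + (-a)) >= (tmp * 9)): true | a := 10 | res := 0 | iter i=-1: | res := -6 | iter j=0: | res := 18 | iter i=0: | res := -6 | iter j=0: | res := 18 | iter i=1: | res := -6 | iter j=0: | res := 18 | iter i=2: | res := -6 | iter j=0: | res := 18 | iter i=3: | res := -6 | iter j=0: | res := 18 | iter i=4: | res := -6 | iter j=0: | res := 18 | val := 1 | val := -4 | loop over i: empty range | val := -10 | result 14
verdict: not equivalent; witness: a=-5, b=-1, c=-6


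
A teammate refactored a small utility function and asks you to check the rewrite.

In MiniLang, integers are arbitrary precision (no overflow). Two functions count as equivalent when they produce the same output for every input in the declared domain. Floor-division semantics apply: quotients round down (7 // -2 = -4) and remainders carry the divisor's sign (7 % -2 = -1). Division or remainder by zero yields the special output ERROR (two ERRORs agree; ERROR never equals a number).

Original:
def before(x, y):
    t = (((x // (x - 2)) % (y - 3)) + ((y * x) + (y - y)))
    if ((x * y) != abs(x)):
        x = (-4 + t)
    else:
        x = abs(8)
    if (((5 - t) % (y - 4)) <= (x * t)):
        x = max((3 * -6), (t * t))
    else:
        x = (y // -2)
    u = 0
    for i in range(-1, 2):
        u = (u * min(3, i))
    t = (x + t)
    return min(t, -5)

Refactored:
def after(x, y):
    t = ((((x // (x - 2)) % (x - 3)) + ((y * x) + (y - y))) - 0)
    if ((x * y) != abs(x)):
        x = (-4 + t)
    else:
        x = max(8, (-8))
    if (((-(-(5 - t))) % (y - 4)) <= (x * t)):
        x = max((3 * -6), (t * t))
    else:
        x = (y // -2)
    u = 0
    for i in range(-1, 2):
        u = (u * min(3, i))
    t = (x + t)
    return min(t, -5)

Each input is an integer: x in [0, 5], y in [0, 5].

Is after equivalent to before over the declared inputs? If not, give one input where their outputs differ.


Run the pair on x=0, y=3.
before: a zero divisor aborts: ERROR
after: t=0, then ((x * y) != abs(x)) is false, then x=8, then (((-(-(5 - t))) % (y - 4)) <= (x * t)) is true, then x=0, then u=0, then (i=-1), then u=0, then (i=0), then u=0, then (i=1), then u=0, then t=0, then returns -5
ERROR != -5, so the rewrite changes behavior.
verdict: not equivalent; witness: x=0, y=3


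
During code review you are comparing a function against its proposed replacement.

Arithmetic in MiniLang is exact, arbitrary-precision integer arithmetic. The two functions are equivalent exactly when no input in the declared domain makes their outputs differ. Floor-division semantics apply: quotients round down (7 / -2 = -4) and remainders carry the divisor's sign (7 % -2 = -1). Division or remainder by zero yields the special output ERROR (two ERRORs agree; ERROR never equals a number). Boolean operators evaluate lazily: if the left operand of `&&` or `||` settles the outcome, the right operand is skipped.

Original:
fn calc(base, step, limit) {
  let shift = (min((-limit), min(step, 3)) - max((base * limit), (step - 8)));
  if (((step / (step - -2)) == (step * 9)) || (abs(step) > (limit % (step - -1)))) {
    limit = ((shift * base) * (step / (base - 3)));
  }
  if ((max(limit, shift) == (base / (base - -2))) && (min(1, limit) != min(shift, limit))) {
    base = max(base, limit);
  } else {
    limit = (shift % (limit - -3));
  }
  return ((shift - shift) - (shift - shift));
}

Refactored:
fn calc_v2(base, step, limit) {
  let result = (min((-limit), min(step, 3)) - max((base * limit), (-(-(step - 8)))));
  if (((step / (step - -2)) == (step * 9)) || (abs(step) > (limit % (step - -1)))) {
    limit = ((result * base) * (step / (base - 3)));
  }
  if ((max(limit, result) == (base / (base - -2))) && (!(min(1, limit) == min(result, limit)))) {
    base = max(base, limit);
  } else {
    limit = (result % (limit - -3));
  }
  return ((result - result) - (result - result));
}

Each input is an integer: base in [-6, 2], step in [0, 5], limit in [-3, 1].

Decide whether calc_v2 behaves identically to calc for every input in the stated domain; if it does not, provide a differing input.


Comparing the listings, the differences include: comparison usage differs, boolean connective usage differs, local variable names differ.
Spot check at base=-2, step=0, limit=-1 — calc: shift = -2; (((step / (step - -2)) == (step * 9)) || (abs(step) > (limit % (step - -1)))) -> true; limit = 0; division by zero -> ERROR. calc_v2: result = -2; (((step / (step - -2)) == (step * 9)) || (abs(step) > (limit % (step - -1)))) -> true; limit = 0; division by zero -> ERROR. Both give ERROR.
Across all 270 domain points the two functions coincide.
verdict: equivalent


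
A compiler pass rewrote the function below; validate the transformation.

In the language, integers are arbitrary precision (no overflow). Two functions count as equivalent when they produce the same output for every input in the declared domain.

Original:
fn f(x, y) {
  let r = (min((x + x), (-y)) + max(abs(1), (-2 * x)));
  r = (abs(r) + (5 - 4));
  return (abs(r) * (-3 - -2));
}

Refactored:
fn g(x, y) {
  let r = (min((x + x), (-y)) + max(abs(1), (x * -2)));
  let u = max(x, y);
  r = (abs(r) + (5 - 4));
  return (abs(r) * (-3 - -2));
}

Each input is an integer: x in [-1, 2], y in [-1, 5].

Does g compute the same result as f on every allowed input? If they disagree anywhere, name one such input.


One difference looks behavioral, but it never changes the outcome for any declared input.
Tracing x=2, y=1: f: r becomes 0; next r becomes 1; next final value -1 | g: r becomes 0; next u becomes 2; next r becomes 1; next final value -1 — matching result -1.
Across all 28 domain points the two functions coincide.
verdict: equivalent


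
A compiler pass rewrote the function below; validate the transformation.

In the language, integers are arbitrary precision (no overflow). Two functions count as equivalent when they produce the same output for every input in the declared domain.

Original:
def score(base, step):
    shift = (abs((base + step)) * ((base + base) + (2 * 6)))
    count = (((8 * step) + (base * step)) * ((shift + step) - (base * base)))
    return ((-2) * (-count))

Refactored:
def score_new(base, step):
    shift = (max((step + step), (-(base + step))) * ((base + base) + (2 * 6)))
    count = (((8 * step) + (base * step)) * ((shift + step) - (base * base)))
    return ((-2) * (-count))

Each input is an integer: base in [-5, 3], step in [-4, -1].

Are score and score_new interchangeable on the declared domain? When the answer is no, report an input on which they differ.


Consider the input base=2, step=-1.
score: shift=16, then count=-110, then returns -220
score_new: shift=-16, then count=210, then returns 420
-220 against 420: the behavior changed.
verdict: not equivalent; witness: base=2, step=-1


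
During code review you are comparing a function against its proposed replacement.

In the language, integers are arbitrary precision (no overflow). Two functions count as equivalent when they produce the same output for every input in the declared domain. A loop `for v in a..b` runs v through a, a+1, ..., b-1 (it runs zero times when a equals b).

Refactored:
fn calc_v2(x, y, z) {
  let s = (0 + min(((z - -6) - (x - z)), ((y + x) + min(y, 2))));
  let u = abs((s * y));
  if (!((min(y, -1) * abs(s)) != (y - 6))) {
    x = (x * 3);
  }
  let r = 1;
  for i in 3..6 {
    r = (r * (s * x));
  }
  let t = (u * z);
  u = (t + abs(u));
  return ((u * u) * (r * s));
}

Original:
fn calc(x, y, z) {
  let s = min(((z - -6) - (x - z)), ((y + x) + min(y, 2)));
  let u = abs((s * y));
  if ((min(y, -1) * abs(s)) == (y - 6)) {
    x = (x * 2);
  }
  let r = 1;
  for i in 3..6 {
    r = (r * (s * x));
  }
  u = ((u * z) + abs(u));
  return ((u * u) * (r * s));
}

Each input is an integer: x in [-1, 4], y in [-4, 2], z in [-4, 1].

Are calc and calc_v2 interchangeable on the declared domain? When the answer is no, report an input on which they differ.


Take x=2, y=-2, z=-4.
calc: s=-4, then u=8, then ((min(y, -1) * abs(s)) == (y - 6)) is true, then x=4, then r=1, then (i=3), then r=-16, then (i=4), then r=256, then (i=5), then r=-4096, then u=-24, then returns 9437184
calc_v2: s=-4, then u=8, then (!((min(y, -1) * abs(s)) != (y - 6))) is true, then x=6, then r=1, then (i=3), then r=-24, then (i=4), then r=576, then (i=5), then r=-13824, then t=-32, then u=-24, then returns 31850496
9437184 against 31850496: the behavior changed.
verdict: not equivalent; witness: x=2, y=-2, z=-4


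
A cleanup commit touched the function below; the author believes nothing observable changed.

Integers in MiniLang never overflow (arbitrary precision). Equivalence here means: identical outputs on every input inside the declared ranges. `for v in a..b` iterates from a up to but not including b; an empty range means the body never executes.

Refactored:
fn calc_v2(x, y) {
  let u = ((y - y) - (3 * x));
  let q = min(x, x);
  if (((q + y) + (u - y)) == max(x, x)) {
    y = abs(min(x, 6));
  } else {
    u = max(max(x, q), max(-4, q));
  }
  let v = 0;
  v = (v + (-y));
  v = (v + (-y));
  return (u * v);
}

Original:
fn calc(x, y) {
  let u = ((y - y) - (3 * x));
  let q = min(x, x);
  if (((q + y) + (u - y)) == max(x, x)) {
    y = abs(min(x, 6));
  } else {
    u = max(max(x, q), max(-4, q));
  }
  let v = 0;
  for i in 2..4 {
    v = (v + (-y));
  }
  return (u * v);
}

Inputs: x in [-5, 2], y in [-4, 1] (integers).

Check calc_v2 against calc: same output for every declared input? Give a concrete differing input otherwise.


Equivalent — the differences include local variable names differ, arithmetic usage differs, loop structure differs, yet no declared input distinguishes the two.
Tracing x=-5, y=-1: calc: u becomes 15; next q becomes -5; next (((q + y) + (u - y)) == max(x, x)) evaluates to false; next u becomes -4; next v becomes 0; next at i=2:; next v becomes 1; next at i=3:; next v becomes 2; next final value -8 | calc_v2: u becomes 15; next q becomes -5; next (((q + y) + (u - y)) == max(x, x)) evaluates to false; next u becomes -4; next v becomes 0; next v becomes 1; next v becomes 2; next final value -8 — matching result -8.
An exhaustive pass over the 48 declared inputs shows identical outputs.
verdict: equivalent


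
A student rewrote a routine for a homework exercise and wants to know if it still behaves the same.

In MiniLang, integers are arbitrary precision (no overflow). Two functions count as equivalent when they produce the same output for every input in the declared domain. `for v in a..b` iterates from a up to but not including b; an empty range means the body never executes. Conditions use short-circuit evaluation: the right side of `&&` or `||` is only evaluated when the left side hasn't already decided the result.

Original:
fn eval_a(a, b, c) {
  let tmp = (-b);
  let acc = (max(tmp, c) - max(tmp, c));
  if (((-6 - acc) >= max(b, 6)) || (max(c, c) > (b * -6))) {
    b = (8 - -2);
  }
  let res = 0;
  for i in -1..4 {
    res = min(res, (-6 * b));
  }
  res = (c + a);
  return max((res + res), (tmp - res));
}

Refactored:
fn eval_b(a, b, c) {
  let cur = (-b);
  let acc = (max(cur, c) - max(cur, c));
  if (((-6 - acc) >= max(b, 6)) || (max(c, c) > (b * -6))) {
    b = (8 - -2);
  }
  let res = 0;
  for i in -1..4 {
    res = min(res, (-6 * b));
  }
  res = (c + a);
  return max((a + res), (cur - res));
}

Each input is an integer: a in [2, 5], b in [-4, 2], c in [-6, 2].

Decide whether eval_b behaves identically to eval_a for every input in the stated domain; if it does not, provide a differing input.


Not equivalent: a=2, b=-4, c=1 separates them (6 vs 5).
eval_a: tmp = 4; acc = 0; (((-6 - acc) >= max(b, 6)) || (max(c, c) > (b * -6))) -> false; res = 0; [i=-1]; res = 0; [i=0]; res = 0; [i=1]; res = 0; [i=2]; res = 0; [i=3]; res = 0; res = 3; return 6
eval_b: cur = 4; acc = 0; (((-6 - acc) >= max(b, 6)) || (max(c, c) > (b * -6))) -> false; res = 0; [i=-1]; res = 0; [i=0]; res = 0; [i=1]; res = 0; [i=2]; res = 0; [i=3]; res = 0; res = 3; return 5
verdict: not equivalent; witness: a=2, b=-4, c=1


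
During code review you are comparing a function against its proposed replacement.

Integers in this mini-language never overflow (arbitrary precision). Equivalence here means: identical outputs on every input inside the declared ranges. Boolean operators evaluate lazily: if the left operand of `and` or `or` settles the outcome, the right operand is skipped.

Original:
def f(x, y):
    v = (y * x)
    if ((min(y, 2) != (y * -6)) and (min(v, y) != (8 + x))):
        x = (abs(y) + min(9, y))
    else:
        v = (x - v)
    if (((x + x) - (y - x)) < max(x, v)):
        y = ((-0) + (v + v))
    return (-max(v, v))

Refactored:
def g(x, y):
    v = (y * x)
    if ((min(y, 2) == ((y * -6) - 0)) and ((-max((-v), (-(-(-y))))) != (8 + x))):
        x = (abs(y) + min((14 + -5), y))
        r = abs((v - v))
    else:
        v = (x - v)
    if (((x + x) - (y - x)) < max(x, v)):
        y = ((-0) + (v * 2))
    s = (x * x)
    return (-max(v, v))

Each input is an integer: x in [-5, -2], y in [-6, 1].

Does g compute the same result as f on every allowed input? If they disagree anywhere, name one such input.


On input x=-5, y=-6, f returns -30 while g returns 35.
verdict: not equivalent; witness: x=-5, y=-6


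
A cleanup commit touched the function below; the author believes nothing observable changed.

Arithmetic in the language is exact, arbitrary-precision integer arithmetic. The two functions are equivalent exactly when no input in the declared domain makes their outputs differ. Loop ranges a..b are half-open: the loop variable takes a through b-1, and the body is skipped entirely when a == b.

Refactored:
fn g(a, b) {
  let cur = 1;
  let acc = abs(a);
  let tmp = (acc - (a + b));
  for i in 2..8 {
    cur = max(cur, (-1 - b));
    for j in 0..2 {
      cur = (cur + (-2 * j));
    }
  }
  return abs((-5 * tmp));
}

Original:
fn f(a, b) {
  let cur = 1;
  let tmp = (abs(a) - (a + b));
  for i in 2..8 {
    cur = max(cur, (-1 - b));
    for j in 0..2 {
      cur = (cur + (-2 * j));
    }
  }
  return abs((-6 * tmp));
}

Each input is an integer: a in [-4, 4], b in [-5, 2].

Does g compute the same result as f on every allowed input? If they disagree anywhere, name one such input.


a=-4, b=-5 yields 78 from f but 65 from g.
verdict: not equivalent; witness: a=-4, b=-5


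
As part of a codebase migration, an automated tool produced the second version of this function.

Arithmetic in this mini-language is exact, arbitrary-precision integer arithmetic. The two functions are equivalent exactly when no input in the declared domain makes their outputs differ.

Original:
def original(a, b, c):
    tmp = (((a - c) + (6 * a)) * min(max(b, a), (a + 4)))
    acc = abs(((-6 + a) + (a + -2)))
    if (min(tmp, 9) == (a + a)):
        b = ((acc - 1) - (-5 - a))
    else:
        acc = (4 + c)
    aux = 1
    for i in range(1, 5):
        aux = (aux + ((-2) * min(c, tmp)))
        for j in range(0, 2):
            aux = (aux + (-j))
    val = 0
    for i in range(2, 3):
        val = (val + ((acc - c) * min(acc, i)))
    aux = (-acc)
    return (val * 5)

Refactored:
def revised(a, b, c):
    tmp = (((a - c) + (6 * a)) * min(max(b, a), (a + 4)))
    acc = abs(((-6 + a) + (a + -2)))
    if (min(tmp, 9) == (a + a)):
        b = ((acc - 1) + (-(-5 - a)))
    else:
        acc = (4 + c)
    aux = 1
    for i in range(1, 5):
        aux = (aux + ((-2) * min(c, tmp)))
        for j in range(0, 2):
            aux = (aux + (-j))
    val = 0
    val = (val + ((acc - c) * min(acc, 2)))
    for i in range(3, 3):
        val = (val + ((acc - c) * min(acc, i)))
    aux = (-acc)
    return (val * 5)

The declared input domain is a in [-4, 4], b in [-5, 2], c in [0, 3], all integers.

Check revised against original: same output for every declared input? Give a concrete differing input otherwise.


The two versions differ — the changes include arithmetic usage differs, plus constant usage differs, plus loop structure differs, plus min/max/abs usage differs, plus statement counts differ.
Tracing a=1, b=2, c=2: original: tmp = 10; acc = 6; (min(tmp, 9) == (a + a)) -> false; acc = 6; aux = 1; [i=1]; aux = -3; [j=0]; aux = -3; [j=1]; aux = -4; [i=2]; aux = -8; [j=0]; aux = -8; [j=1]; aux = -9; [i=3]; aux = -13; [j=0]; aux = -13; [j=1]; aux = -14; [i=4]; aux = -18; [j=0]; aux = -18; [j=1]; aux = -19; val = 0; [i=2]; val = 8; aux = -6; return 40 | revised: tmp = 10; acc = 6; (min(tmp, 9) == (a + a)) -> false; acc = 6; aux = 1; [i=1]; aux = -3; [j=0]; aux = -3; [j=1]; aux = -4; [i=2]; aux = -8; [j=0]; aux = -8; [j=1]; aux = -9; [i=3]; aux = -13; [j=0]; aux = -13; [j=1]; aux = -14; [i=4]; aux = -18; [j=0]; aux = -18; [j=1]; aux = -19; val = 0; val = 8; the i loop: no iterations; aux = -6; return 40 — matching result 40.
Checked all 288 inputs in the declared domain: the outputs agree on every one.
verdict: equivalent


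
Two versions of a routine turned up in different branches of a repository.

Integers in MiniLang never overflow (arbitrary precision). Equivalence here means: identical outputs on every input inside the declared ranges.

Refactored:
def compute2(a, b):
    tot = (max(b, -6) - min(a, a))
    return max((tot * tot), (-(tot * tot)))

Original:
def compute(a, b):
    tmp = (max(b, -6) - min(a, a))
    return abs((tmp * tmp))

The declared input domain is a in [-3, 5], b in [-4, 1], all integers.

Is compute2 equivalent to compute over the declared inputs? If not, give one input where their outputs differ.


Reading the diff, among the changes: local variable names differ; and min/max/abs usage differs; and arithmetic usage differs.
As a probe, take a=0, b=-1: compute runs tmp = -1; return 1; compute2 runs tot = -1; return 1; both end at 1.
An exhaustive pass over the 54 declared inputs shows identical outputs.
verdict: equivalent


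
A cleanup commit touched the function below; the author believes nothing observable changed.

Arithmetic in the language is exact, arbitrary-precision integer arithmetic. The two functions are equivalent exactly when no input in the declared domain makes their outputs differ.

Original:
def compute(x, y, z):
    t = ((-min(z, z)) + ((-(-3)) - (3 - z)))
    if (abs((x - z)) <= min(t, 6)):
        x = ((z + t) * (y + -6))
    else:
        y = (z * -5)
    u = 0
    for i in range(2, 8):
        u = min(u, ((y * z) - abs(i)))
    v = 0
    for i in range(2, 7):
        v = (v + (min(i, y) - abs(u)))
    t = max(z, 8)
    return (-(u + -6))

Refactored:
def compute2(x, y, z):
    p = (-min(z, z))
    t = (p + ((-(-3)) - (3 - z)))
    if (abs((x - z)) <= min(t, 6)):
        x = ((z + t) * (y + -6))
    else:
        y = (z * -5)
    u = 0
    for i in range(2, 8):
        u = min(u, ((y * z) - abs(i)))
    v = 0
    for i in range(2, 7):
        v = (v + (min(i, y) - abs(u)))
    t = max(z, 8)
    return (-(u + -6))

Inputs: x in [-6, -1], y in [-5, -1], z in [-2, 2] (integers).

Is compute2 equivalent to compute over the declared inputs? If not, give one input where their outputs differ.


Although local variable names differ, statement counts differ, 150/150 inputs agree.
verdict: equivalent


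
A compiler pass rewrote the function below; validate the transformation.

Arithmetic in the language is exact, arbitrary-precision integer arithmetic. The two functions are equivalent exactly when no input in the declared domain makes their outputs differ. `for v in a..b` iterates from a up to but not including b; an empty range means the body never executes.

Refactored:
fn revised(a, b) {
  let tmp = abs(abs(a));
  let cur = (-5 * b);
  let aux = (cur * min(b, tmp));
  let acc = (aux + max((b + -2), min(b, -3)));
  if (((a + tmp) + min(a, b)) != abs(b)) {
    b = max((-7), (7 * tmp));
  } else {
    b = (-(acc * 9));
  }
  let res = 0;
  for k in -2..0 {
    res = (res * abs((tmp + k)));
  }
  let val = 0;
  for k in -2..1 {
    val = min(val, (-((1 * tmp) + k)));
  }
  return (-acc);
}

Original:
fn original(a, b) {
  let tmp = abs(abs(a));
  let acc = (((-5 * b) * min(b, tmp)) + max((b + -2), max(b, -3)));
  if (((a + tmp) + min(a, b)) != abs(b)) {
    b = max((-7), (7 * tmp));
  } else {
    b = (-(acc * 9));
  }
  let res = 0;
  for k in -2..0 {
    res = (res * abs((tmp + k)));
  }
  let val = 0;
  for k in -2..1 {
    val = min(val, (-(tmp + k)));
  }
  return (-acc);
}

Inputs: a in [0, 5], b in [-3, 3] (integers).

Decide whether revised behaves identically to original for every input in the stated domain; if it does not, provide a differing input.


Evaluate both at a=0, b=-2.
original: tmp := 0 | acc := -22 | (((a + tmp) + min(a, b)) != abs(b)): true | b := 0 | res := 0 | iter k=-2: | res := 0 | iter k=-1: | res := 0 | val := 0 | iter k=-2: | val := 0 | iter k=-1: | val := 0 | iter k=0: | val := 0 | result 22
revised: tmp := 0 | cur := 10 | aux := -20 | acc := -23 | (((a + tmp) + min(a, b)) != abs(b)): true | b := 0 | res := 0 | iter k=-2: | res := 0 | iter k=-1: | res := 0 | val := 0 | iter k=-2: | val := 0 | iter k=-1: | val := 0 | iter k=0: | val := 0 | result 23
22 against 23: the behavior changed.
verdict: not equivalent; witness: a=0, b=-2


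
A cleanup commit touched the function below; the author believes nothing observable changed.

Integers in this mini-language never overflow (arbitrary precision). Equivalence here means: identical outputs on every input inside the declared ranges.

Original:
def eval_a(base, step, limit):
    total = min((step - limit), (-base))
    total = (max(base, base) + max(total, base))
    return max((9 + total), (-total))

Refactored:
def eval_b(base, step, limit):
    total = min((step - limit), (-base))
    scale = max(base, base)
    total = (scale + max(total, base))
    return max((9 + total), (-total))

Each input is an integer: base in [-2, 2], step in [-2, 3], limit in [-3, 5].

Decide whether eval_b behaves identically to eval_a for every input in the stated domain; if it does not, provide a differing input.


Reading the diff, among the changes: local variable names differ; statement counts differ.
One worked example (base=2, step=-1, limit=-3) — eval_a: total=-2, then total=4, then returns 13; eval_b: total=-2, then scale=2, then total=4, then returns 13; agreement on 13.
Across all 270 domain points the two functions coincide.
verdict: equivalent


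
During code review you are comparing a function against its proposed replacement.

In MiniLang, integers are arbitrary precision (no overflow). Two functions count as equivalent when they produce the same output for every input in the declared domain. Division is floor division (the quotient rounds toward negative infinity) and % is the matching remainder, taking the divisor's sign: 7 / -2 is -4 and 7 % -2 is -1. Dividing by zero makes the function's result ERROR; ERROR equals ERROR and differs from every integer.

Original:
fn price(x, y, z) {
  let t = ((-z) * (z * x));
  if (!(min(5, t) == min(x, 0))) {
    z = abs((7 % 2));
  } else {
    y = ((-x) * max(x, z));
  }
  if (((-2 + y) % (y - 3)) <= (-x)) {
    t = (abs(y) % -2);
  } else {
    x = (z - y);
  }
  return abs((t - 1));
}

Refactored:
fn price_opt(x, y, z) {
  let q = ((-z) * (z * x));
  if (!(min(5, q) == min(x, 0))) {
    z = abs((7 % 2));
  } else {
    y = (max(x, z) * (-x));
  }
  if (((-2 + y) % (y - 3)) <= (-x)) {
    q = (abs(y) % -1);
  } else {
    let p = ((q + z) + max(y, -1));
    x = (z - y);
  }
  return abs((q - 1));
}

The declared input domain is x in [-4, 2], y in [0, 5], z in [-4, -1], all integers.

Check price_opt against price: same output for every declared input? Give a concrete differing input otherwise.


On input x=-4, y=1, z=-4, price returns 2 while price_opt returns 1.
verdict: not equivalent; witness: x=-4, y=1, z=-4


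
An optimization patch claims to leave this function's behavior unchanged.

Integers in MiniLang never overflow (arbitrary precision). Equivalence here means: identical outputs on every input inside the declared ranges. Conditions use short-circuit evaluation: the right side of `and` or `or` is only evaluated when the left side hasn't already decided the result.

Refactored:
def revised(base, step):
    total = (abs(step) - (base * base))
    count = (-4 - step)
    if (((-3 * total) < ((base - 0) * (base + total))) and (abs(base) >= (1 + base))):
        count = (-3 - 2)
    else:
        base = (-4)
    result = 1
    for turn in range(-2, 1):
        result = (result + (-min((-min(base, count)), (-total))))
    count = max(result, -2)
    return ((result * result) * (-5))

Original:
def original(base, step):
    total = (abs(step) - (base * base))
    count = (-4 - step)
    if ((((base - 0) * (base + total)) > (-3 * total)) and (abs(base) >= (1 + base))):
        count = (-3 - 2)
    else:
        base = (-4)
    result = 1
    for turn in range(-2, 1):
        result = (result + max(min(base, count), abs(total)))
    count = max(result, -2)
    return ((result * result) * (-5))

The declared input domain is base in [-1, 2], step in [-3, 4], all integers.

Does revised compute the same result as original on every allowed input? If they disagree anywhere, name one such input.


There is a counterexample at base=-1, step=0: -80 on one side, -20 on the other.
original: total = -1; count = -4; ((((base - 0) * (base + total)) > (-3 * total)) and (abs(base) >= (1 + base))) -> false; base = -4; result = 1; [turn=-2]; result = 2; [turn=-1]; result = 3; [turn=0]; result = 4; count = 4; return -80
revised: total = -1; count = -4; (((-3 * total) < ((base - 0) * (base + total))) and (abs(base) >= (1 + base))) -> false; base = -4; result = 1; [turn=-2]; result = 0; [turn=-1]; result = -1; [turn=0]; result = -2; count = -2; return -20
verdict: not equivalent; witness: base=-1, step=0


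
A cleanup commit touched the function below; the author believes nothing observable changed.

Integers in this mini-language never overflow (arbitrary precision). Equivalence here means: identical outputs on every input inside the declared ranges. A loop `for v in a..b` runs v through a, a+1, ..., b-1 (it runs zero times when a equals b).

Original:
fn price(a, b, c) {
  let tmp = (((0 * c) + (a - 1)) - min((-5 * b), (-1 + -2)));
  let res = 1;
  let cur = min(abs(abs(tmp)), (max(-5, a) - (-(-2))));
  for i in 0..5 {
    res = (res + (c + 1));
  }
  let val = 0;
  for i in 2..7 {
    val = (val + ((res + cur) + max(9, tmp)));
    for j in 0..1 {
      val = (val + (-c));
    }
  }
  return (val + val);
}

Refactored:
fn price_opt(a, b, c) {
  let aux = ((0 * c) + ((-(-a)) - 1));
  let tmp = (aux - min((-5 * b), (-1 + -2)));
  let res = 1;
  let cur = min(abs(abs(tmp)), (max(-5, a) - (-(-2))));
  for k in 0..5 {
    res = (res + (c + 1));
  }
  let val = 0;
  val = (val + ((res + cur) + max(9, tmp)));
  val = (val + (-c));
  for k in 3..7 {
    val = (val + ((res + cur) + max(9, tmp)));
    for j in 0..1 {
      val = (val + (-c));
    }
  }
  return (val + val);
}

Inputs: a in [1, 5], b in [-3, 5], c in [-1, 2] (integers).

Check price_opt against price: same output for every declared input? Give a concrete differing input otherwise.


The two are interchangeable: min/max/abs usage differs, and arithmetic usage differs, and loop structure differs, and local variable names differ, and constant usage differs, and statement counts differ, and every declared input agrees.
One worked example (a=5, b=3, c=0) — price: tmp becomes 19; next res becomes 1; next cur becomes 3; next at i=0:; next res becomes 2; next at i=1:; next res becomes 3; next at i=2:; next res becomes 4; next at i=3:; next res becomes 5; next at i=4:; next res becomes 6; next val becomes 0; next at i=2:; next val becomes 28; next at j=0:; next val becomes 28; next at i=3:; next val becomes 56; next at j=0:; next val becomes 56; next at i=4:; next val becomes 84; next at j=0:; next val becomes 84; next at i=5:; next val becomes 112; next at j=0:; next val becomes 112; next at i=6:; next val becomes 140; next at j=0:; next val becomes 140; next final value 280; price_opt: aux becomes 4; next tmp becomes 19; next res becomes 1; next cur becomes 3; next at k=0:; next res becomes 2; next at k=1:; next res becomes 3; next at k=2:; next res becomes 4; next at k=3:; next res becomes 5; next at k=4:; next res becomes 6; next val becomes 0; next val becomes 28; next val becomes 28; next at k=3:; next val becomes 56; next at j=0:; next val becomes 56; next at k=4:; next val becomes 84; next at j=0:; next val becomes 84; next at k=5:; next val becomes 112; next at j=0:; next val becomes 112; next at k=6:; next val becomes 140; next at j=0:; next val becomes 140; next final value 280; agreement on 280.
Checked all 180 inputs in the declared domain: the outputs agree on every one.
verdict: equivalent
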